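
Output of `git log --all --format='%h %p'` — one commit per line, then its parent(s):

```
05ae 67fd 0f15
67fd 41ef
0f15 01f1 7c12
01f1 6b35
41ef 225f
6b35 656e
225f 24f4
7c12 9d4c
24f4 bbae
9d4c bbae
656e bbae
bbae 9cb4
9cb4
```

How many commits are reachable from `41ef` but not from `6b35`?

Reachable from 41ef: {225f, 24f4, 41ef, 9cb4, bbae}.
Reachable from 6b35: {656e, 6b35, 9cb4, bbae}.
In 41ef's history but not 6b35's: {225f, 24f4, 41ef} — 3 commits.

3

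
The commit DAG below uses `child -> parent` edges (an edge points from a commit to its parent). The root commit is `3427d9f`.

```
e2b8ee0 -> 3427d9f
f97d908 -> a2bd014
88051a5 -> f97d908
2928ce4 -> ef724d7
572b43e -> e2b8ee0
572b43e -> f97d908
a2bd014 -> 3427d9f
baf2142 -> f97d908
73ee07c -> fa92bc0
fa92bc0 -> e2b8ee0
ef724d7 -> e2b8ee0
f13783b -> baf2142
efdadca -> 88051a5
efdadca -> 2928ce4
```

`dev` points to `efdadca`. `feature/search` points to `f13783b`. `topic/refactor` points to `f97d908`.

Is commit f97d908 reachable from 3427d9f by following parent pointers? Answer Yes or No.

No

Ancestors of 3427d9f: {3427d9f}.
f97d908 is not in that set, so it is not an ancestor of 3427d9f.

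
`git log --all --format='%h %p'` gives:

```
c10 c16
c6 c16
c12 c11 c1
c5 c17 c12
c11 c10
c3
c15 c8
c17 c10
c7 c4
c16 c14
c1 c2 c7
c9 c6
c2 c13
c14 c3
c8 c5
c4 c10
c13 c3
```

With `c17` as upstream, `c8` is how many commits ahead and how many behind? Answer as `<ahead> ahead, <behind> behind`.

9 ahead, 0 behind

Reachable from c8: {c1, c10, c11, c12, c13, c14, c16, c17, c2, c3, c4, c5, c7, c8}.
Reachable from c17: {c10, c14, c16, c17, c3}.
Only in c8's history (ahead): {c1, c11, c12, c13, c2, c4, c5, c7, c8} — 9.
Only in c17's history (behind): {} — 0.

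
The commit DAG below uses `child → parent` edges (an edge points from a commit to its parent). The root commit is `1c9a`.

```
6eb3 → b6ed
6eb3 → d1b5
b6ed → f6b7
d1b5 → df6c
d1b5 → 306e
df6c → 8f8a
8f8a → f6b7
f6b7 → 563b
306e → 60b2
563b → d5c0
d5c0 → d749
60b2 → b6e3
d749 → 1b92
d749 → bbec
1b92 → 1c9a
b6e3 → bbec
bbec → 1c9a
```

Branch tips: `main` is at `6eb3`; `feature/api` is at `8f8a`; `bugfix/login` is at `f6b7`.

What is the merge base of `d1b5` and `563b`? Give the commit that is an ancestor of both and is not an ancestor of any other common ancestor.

Ancestors of d1b5: {1b92, 1c9a, 306e, 563b, 60b2, 8f8a, b6e3, bbec, d1b5, d5c0, d749, df6c, f6b7}.
Ancestors of 563b: {1b92, 1c9a, 563b, bbec, d5c0, d749}.
Common ancestors: {1b92, 1c9a, 563b, bbec, d5c0, d749}.
Among these, 563b is not an ancestor of any other common ancestor — it is the merge base.

563b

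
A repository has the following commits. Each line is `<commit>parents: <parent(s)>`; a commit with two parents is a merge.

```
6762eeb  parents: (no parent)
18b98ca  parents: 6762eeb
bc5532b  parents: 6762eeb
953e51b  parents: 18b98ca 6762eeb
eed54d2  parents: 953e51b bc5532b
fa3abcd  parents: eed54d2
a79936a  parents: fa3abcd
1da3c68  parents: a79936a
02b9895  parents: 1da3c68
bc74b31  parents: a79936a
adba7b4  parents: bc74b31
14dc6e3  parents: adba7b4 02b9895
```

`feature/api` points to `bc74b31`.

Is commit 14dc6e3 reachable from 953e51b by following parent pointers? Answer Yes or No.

No

Ancestors of 953e51b: {18b98ca, 6762eeb, 953e51b}.
14dc6e3 is not in that set, so it is not an ancestor of 953e51b.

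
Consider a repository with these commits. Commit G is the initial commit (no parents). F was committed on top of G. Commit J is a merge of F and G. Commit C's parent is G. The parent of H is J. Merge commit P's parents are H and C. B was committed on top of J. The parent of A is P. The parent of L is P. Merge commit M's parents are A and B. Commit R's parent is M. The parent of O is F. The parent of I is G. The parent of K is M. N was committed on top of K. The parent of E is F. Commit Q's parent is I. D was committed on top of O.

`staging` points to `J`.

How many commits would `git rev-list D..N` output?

Reachable from N: {A, B, C, F, G, H, J, K, M, N, P}.
Reachable from D: {D, F, G, O}.
In N's history but not D's: {A, B, C, H, J, K, M, N, P} — 9 commits.

9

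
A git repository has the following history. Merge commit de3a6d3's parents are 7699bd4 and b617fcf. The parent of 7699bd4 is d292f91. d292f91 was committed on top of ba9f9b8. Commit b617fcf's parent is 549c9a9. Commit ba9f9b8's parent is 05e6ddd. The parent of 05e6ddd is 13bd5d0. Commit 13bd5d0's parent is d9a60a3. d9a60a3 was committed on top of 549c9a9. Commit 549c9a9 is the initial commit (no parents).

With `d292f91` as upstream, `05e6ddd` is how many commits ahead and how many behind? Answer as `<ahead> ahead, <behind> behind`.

Reachable from 05e6ddd: {05e6ddd, 13bd5d0, 549c9a9, d9a60a3}.
Reachable from d292f91: {05e6ddd, 13bd5d0, 549c9a9, ba9f9b8, d292f91, d9a60a3}.
Only in 05e6ddd's history (ahead): {} — 0.
Only in d292f91's history (behind): {ba9f9b8, d292f91} — 2.

0 ahead, 2 behind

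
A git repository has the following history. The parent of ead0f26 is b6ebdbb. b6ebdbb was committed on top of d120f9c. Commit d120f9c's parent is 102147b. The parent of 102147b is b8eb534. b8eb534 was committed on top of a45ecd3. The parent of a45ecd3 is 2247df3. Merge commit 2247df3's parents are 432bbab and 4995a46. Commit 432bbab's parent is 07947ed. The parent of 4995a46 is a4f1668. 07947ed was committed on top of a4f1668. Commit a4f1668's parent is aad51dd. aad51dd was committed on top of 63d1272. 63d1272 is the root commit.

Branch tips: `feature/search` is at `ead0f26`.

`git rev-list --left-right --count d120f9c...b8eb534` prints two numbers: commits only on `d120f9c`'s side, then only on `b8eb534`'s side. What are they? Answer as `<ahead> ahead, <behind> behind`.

2 ahead, 0 behind

Reachable from d120f9c: {07947ed, 102147b, 2247df3, 432bbab, 4995a46, 63d1272, a45ecd3, a4f1668, aad51dd, b8eb534, d120f9c}.
Reachable from b8eb534: {07947ed, 2247df3, 432bbab, 4995a46, 63d1272, a45ecd3, a4f1668, aad51dd, b8eb534}.
Only in d120f9c's history (ahead): {102147b, d120f9c} — 2.
Only in b8eb534's history (behind): {} — 0.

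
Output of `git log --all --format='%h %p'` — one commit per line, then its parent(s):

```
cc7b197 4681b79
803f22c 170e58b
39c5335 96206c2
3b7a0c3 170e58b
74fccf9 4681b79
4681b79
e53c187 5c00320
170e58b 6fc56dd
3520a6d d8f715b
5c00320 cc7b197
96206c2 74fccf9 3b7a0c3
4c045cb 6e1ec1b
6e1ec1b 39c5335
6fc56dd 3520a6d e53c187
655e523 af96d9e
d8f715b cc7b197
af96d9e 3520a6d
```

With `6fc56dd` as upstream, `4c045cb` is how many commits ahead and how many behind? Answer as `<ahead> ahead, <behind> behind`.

Reachable from 4c045cb: {170e58b, 3520a6d, 39c5335, 3b7a0c3, 4681b79, 4c045cb, 5c00320, 6e1ec1b, 6fc56dd, 74fccf9, 96206c2, cc7b197, d8f715b, e53c187}.
Reachable from 6fc56dd: {3520a6d, 4681b79, 5c00320, 6fc56dd, cc7b197, d8f715b, e53c187}.
Only in 4c045cb's history (ahead): {170e58b, 39c5335, 3b7a0c3, 4c045cb, 6e1ec1b, 74fccf9, 96206c2} — 7.
Only in 6fc56dd's history (behind): {} — 0.

7 ahead, 0 behind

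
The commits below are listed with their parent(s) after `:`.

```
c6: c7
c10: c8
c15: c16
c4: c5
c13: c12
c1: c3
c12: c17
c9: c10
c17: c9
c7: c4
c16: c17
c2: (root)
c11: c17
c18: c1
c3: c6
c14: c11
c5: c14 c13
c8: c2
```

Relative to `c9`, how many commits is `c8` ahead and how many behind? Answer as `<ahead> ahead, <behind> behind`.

Reachable from c8: {c2, c8}.
Reachable from c9: {c10, c2, c8, c9}.
Only in c8's history (ahead): {} — 0.
Only in c9's history (behind): {c10, c9} — 2.

0 ahead, 2 behind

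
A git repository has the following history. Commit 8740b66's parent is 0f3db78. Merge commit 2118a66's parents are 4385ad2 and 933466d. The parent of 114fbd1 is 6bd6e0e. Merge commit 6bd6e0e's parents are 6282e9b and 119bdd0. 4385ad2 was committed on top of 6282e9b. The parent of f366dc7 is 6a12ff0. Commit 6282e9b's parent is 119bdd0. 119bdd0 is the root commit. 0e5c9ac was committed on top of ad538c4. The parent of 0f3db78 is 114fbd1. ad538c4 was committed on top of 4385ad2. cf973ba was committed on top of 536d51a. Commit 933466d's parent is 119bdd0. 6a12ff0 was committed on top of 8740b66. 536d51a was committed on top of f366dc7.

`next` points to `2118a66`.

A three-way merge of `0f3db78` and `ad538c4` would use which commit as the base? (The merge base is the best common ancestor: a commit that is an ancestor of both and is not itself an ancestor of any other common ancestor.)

Ancestors of 0f3db78: {0f3db78, 114fbd1, 119bdd0, 6282e9b, 6bd6e0e}.
Ancestors of ad538c4: {119bdd0, 4385ad2, 6282e9b, ad538c4}.
Common ancestors: {119bdd0, 6282e9b}.
Among these, 6282e9b is not an ancestor of any other common ancestor — it is the merge base.

6282e9b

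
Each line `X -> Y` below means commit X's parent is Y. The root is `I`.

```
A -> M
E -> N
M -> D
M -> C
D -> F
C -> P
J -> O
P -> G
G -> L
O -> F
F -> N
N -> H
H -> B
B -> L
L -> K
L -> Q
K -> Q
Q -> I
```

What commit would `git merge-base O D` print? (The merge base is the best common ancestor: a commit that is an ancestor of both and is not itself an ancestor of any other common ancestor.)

Ancestors of O: {B, F, H, I, K, L, N, O, Q}.
Ancestors of D: {B, D, F, H, I, K, L, N, Q}.
Common ancestors: {B, F, H, I, K, L, N, Q}.
Among these, F is not an ancestor of any other common ancestor — it is the merge base.

F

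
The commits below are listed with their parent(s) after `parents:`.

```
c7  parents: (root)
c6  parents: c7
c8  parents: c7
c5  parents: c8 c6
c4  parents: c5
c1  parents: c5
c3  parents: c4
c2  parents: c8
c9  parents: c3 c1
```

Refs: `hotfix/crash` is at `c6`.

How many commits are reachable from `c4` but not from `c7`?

4

Reachable from c4: {c4, c5, c6, c7, c8}.
Reachable from c7: {c7}.
In c4's history but not c7's: {c4, c5, c6, c8} — 4 commits.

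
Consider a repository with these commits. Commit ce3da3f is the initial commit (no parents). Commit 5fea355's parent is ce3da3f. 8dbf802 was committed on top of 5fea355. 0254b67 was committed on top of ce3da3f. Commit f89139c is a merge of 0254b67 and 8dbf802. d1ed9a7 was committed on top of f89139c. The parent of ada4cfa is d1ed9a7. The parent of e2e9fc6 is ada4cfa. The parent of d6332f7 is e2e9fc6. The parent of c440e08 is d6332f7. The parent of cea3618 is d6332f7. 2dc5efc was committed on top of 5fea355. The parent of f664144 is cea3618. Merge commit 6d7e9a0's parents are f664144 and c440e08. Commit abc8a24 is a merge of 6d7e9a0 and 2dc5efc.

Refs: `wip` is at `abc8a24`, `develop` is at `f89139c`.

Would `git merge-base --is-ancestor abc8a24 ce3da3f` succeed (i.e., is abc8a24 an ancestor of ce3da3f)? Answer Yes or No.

No

Ancestors of ce3da3f: {ce3da3f}.
abc8a24 is not in that set, so it is not an ancestor of ce3da3f.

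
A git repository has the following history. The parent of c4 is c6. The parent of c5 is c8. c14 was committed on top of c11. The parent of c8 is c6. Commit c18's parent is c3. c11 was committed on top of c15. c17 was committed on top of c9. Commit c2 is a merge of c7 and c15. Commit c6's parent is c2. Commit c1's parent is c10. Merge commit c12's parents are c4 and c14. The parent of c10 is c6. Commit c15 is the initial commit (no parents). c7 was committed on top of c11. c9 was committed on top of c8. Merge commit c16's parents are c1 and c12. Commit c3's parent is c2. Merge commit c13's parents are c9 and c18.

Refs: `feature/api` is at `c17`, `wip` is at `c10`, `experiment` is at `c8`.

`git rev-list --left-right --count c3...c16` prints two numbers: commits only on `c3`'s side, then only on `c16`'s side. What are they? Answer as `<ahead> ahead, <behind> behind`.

Reachable from c3: {c11, c15, c2, c3, c7}.
Reachable from c16: {c1, c10, c11, c12, c14, c15, c16, c2, c4, c6, c7}.
Only in c3's history (ahead): {c3} — 1.
Only in c16's history (behind): {c1, c10, c12, c14, c16, c4, c6} — 7.

1 ahead, 7 behind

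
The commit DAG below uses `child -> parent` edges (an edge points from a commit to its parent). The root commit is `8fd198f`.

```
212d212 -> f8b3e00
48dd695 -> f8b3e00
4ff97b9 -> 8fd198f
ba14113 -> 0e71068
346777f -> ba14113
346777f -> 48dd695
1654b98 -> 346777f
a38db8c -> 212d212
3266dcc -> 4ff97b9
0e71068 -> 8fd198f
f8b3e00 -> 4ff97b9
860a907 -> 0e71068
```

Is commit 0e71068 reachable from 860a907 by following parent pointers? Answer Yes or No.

Yes

Ancestors of 860a907 (commits reachable by following parents): {0e71068, 860a907, 8fd198f}.
0e71068 is in that set, so it is an ancestor of 860a907.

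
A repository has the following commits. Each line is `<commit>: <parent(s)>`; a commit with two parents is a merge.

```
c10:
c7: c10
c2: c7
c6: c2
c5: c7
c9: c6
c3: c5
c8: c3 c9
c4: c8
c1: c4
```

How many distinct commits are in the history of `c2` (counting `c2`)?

Walking parent pointers from c2: reachable set = {c10, c2, c7}.
That is 3 commits.

3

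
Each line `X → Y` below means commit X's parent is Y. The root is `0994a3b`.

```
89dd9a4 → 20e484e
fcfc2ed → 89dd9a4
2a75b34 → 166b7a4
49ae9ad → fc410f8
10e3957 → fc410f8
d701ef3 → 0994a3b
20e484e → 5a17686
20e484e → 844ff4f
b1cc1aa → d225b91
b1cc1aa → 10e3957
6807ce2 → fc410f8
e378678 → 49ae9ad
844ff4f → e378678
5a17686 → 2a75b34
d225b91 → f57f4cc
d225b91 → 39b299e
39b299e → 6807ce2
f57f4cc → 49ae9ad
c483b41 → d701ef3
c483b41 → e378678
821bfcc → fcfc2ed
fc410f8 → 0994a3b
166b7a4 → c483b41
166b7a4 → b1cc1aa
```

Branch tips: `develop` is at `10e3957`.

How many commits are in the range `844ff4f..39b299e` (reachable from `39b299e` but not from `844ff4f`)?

Reachable from 39b299e: {0994a3b, 39b299e, 6807ce2, fc410f8}.
Reachable from 844ff4f: {0994a3b, 49ae9ad, 844ff4f, e378678, fc410f8}.
In 39b299e's history but not 844ff4f's: {39b299e, 6807ce2} — 2 commits.

2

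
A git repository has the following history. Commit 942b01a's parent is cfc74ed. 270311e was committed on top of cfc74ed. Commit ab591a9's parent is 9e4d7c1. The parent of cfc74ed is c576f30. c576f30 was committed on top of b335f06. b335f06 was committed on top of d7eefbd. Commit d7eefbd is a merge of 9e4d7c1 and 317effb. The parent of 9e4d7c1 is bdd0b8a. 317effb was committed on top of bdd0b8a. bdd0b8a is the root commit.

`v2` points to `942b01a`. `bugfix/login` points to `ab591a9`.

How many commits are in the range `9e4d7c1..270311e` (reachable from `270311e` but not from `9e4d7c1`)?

Reachable from 270311e: {270311e, 317effb, 9e4d7c1, b335f06, bdd0b8a, c576f30, cfc74ed, d7eefbd}.
Reachable from 9e4d7c1: {9e4d7c1, bdd0b8a}.
In 270311e's history but not 9e4d7c1's: {270311e, 317effb, b335f06, c576f30, cfc74ed, d7eefbd} — 6 commits.

6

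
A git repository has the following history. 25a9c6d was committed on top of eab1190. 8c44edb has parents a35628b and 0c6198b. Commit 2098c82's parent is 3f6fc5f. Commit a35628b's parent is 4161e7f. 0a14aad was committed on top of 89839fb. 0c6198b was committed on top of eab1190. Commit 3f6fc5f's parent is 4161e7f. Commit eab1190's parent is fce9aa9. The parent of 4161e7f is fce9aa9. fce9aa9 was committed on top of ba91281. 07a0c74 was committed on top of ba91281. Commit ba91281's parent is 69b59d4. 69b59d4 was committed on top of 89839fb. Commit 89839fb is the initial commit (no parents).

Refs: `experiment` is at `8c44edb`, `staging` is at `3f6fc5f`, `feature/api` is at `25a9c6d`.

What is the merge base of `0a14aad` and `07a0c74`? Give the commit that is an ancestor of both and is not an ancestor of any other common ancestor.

Ancestors of 0a14aad: {0a14aad, 89839fb}.
Ancestors of 07a0c74: {07a0c74, 69b59d4, 89839fb, ba91281}.
Common ancestors: {89839fb}.
The only common ancestor is 89839fb, so it is the merge base.

89839fb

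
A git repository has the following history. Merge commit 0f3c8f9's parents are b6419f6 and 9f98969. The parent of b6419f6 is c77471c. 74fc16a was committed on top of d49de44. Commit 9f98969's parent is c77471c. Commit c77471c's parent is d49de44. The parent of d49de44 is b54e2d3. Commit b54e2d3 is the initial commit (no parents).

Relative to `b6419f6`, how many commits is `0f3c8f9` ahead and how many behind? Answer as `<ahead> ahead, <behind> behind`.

Reachable from 0f3c8f9: {0f3c8f9, 9f98969, b54e2d3, b6419f6, c77471c, d49de44}.
Reachable from b6419f6: {b54e2d3, b6419f6, c77471c, d49de44}.
Only in 0f3c8f9's history (ahead): {0f3c8f9, 9f98969} — 2.
Only in b6419f6's history (behind): {} — 0.

2 ahead, 0 behind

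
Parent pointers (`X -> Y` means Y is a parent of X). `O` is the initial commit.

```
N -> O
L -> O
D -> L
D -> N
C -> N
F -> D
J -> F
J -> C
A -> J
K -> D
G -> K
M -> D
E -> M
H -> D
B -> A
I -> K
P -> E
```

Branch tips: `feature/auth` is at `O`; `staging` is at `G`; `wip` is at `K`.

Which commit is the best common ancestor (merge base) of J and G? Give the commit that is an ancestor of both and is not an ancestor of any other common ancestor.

D

Ancestors of J: {C, D, F, J, L, N, O}.
Ancestors of G: {D, G, K, L, N, O}.
Common ancestors: {D, L, N, O}.
Among these, D is not an ancestor of any other common ancestor — it is the merge base.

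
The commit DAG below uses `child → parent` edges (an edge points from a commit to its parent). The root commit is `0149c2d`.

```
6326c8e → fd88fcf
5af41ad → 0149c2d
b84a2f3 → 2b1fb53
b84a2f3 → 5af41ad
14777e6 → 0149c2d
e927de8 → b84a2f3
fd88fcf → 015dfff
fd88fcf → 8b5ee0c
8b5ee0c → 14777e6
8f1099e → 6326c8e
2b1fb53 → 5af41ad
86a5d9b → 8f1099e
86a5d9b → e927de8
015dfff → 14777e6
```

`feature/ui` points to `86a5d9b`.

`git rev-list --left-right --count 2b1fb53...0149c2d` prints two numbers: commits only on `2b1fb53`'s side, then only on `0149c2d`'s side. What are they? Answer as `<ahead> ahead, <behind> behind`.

2 ahead, 0 behind

Reachable from 2b1fb53: {0149c2d, 2b1fb53, 5af41ad}.
Reachable from 0149c2d: {0149c2d}.
Only in 2b1fb53's history (ahead): {2b1fb53, 5af41ad} — 2.
Only in 0149c2d's history (behind): {} — 0.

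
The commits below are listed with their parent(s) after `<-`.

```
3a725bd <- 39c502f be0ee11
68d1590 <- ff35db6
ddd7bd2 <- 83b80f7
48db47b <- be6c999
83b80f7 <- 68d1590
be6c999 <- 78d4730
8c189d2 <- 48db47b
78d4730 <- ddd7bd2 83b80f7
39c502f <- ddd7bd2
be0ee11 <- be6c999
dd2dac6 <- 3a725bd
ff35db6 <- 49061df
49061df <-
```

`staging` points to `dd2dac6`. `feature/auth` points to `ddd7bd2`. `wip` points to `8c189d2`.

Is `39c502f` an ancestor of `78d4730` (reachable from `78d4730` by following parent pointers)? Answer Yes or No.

Ancestors of 78d4730: {49061df, 68d1590, 78d4730, 83b80f7, ddd7bd2, ff35db6}.
39c502f is not in that set, so it is not an ancestor of 78d4730.

No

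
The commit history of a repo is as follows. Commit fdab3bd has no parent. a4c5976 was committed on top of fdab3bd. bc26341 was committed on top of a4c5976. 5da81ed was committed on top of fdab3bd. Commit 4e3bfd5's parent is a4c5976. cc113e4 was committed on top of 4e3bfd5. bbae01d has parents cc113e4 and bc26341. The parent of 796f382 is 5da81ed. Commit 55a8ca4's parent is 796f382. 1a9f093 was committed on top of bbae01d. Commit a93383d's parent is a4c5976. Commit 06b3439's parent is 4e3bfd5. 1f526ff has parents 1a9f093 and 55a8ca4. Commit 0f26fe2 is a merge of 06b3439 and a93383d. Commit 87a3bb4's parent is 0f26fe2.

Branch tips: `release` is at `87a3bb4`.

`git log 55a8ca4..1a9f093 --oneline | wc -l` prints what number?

Reachable from 1a9f093: {1a9f093, 4e3bfd5, a4c5976, bbae01d, bc26341, cc113e4, fdab3bd}.
Reachable from 55a8ca4: {55a8ca4, 5da81ed, 796f382, fdab3bd}.
In 1a9f093's history but not 55a8ca4's: {1a9f093, 4e3bfd5, a4c5976, bbae01d, bc26341, cc113e4} — 6 commits.

6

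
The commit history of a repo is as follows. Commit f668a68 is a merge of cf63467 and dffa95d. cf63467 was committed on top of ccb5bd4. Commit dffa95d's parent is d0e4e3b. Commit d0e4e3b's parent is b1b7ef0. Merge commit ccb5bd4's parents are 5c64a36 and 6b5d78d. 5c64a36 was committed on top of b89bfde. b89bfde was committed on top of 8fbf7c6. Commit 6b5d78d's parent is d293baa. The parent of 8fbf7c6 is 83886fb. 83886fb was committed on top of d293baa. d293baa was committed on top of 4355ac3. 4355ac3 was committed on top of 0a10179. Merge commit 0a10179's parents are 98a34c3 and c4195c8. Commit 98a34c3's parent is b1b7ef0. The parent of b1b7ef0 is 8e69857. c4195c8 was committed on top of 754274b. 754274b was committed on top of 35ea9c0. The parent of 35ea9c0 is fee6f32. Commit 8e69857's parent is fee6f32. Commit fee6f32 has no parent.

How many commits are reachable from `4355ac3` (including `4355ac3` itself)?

9

Walking parent pointers from 4355ac3: reachable set = {0a10179, 35ea9c0, 4355ac3, 754274b, 8e69857, 98a34c3, b1b7ef0, c4195c8, fee6f32}.
That is 9 commits.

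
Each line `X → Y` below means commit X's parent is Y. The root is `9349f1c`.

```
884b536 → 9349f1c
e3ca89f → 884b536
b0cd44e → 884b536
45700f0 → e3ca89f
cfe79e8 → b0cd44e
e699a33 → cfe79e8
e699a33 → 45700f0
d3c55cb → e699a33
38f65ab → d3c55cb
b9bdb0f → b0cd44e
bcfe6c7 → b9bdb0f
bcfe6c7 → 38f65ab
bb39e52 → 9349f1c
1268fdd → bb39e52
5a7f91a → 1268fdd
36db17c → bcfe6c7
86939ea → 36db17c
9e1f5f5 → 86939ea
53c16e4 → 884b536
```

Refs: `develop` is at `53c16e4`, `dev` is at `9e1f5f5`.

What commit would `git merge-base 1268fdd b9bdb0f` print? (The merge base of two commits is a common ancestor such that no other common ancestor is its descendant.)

9349f1c

Ancestors of 1268fdd: {1268fdd, 9349f1c, bb39e52}.
Ancestors of b9bdb0f: {884b536, 9349f1c, b0cd44e, b9bdb0f}.
Common ancestors: {9349f1c}.
The only common ancestor is 9349f1c, so it is the merge base.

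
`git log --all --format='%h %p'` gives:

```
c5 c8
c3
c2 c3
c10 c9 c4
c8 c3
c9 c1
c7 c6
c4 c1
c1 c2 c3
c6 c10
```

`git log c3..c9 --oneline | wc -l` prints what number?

Reachable from c9: {c1, c2, c3, c9}.
Reachable from c3: {c3}.
In c9's history but not c3's: {c1, c2, c9} — 3 commits.

3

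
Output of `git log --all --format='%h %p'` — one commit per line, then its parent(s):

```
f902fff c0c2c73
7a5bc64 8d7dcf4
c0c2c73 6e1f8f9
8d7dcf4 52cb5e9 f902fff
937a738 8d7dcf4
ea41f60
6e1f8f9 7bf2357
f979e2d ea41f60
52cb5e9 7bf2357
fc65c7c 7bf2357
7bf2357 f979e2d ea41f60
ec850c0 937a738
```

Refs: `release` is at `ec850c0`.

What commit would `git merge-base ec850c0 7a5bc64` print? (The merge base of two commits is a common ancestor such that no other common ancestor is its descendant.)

Ancestors of ec850c0: {52cb5e9, 6e1f8f9, 7bf2357, 8d7dcf4, 937a738, c0c2c73, ea41f60, ec850c0, f902fff, f979e2d}.
Ancestors of 7a5bc64: {52cb5e9, 6e1f8f9, 7a5bc64, 7bf2357, 8d7dcf4, c0c2c73, ea41f60, f902fff, f979e2d}.
Common ancestors: {52cb5e9, 6e1f8f9, 7bf2357, 8d7dcf4, c0c2c73, ea41f60, f902fff, f979e2d}.
Among these, 8d7dcf4 is not an ancestor of any other common ancestor — it is the merge base.

8d7dcf4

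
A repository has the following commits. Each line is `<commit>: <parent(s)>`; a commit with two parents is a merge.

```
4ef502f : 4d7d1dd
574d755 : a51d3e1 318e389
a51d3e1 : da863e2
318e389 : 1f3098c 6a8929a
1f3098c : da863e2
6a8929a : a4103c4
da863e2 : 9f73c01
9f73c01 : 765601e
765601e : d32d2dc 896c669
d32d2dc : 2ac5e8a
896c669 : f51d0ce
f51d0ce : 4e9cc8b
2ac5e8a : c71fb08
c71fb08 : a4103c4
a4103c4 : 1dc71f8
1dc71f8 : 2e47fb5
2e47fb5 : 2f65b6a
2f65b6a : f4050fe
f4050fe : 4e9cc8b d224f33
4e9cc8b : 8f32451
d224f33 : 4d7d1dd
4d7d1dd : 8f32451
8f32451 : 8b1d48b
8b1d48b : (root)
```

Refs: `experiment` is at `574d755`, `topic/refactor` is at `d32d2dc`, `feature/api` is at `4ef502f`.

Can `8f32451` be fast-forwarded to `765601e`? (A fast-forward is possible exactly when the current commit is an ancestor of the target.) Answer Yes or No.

A fast-forward from 8f32451 to 765601e is possible iff 8f32451 is an ancestor of 765601e.
Ancestors of 765601e: {1dc71f8, 2ac5e8a, 2e47fb5, 2f65b6a, 4d7d1dd, 4e9cc8b, 765601e, 896c669, 8b1d48b, 8f32451, a4103c4, c71fb08, d224f33, d32d2dc, f4050fe, f51d0ce}.
8f32451 is among them, so fast-forward is possible.

Yes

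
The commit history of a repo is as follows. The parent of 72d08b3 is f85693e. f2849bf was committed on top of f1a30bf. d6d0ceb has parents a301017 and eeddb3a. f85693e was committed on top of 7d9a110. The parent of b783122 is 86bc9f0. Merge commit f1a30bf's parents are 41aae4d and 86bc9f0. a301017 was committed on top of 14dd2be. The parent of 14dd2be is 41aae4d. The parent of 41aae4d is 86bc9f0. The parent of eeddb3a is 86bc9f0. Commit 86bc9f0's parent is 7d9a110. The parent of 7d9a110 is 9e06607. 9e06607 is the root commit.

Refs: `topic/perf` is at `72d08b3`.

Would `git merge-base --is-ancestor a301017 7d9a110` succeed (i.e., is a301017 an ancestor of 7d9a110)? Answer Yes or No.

No

Ancestors of 7d9a110: {7d9a110, 9e06607}.
a301017 is not in that set, so it is not an ancestor of 7d9a110.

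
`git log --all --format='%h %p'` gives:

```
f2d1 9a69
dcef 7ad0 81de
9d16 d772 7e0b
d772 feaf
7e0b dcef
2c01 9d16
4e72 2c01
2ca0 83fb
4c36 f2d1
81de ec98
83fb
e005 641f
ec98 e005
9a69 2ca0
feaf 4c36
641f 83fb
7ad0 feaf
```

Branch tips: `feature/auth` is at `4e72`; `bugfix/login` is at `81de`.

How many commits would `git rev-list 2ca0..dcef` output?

10

Reachable from dcef: {2ca0, 4c36, 641f, 7ad0, 81de, 83fb, 9a69, dcef, e005, ec98, f2d1, feaf}.
Reachable from 2ca0: {2ca0, 83fb}.
In dcef's history but not 2ca0's: {4c36, 641f, 7ad0, 81de, 9a69, dcef, e005, ec98, f2d1, feaf} — 10 commits.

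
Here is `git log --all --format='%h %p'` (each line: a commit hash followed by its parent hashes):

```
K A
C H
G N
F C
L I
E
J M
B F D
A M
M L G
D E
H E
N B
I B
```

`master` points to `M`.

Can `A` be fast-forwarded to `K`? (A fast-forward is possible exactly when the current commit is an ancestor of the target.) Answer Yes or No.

A fast-forward from A to K is possible iff A is an ancestor of K.
Ancestors of K: {A, B, C, D, E, F, G, H, I, K, L, M, N}.
A is among them, so fast-forward is possible.

Yes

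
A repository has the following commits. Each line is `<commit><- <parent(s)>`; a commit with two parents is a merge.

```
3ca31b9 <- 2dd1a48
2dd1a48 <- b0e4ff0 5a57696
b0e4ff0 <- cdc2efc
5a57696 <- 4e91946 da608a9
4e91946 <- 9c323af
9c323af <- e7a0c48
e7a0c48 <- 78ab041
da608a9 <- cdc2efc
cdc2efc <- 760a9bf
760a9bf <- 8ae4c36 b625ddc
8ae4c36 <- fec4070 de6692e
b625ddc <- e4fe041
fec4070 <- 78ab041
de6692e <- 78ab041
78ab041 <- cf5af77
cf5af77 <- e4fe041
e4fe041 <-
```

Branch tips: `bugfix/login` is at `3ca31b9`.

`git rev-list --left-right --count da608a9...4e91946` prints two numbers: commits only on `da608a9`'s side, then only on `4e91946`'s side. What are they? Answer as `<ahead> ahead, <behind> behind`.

7 ahead, 3 behind

Reachable from da608a9: {760a9bf, 78ab041, 8ae4c36, b625ddc, cdc2efc, cf5af77, da608a9, de6692e, e4fe041, fec4070}.
Reachable from 4e91946: {4e91946, 78ab041, 9c323af, cf5af77, e4fe041, e7a0c48}.
Only in da608a9's history (ahead): {760a9bf, 8ae4c36, b625ddc, cdc2efc, da608a9, de6692e, fec4070} — 7.
Only in 4e91946's history (behind): {4e91946, 9c323af, e7a0c48} — 3.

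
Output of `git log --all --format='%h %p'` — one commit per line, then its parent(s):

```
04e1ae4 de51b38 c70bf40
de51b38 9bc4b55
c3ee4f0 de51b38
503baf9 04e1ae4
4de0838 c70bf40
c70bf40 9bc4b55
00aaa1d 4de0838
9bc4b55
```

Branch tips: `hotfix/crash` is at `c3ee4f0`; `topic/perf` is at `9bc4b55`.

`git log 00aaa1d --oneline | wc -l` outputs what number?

Walking parent pointers from 00aaa1d: reachable set = {00aaa1d, 4de0838, 9bc4b55, c70bf40}.
That is 4 commits.

4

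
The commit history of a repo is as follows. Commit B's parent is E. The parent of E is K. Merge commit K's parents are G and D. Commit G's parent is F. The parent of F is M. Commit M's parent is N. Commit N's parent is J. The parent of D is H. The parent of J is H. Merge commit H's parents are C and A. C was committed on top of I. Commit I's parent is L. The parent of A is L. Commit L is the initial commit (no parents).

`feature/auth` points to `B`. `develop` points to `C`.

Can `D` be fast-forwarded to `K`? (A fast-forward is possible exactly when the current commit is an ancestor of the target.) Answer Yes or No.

Yes

A fast-forward from D to K is possible iff D is an ancestor of K.
Ancestors of K: {A, C, D, F, G, H, I, J, K, L, M, N}.
D is among them, so fast-forward is possible.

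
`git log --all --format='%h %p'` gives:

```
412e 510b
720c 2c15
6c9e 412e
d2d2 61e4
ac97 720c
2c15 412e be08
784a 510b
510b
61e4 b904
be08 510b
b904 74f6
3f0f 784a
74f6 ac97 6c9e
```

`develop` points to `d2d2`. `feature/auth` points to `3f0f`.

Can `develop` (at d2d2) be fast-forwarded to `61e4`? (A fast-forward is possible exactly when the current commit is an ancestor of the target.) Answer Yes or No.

A fast-forward from d2d2 to 61e4 is possible iff d2d2 is an ancestor of 61e4.
Ancestors of 61e4: {2c15, 412e, 510b, 61e4, 6c9e, 720c, 74f6, ac97, b904, be08}.
d2d2 is not among them, so fast-forward is not possible.

No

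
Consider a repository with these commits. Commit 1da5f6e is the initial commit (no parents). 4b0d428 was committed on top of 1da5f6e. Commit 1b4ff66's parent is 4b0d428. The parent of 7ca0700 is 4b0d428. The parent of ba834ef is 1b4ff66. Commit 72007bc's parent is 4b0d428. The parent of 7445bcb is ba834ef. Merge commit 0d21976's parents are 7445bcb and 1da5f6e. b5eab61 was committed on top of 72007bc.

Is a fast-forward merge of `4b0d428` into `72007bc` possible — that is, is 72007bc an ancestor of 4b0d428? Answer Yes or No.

A fast-forward from 72007bc to 4b0d428 is possible iff 72007bc is an ancestor of 4b0d428.
Ancestors of 4b0d428: {1da5f6e, 4b0d428}.
72007bc is not among them, so fast-forward is not possible.

No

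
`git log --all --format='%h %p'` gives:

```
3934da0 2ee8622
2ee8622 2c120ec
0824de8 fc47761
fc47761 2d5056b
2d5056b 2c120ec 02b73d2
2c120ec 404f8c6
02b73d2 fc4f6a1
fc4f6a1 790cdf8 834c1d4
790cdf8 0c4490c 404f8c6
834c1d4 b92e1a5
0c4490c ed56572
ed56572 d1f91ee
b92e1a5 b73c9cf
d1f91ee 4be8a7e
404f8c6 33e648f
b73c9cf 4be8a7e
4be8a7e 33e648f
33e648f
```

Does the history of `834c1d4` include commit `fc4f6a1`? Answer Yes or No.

No

Ancestors of 834c1d4: {33e648f, 4be8a7e, 834c1d4, b73c9cf, b92e1a5}.
fc4f6a1 is not in that set, so it is not an ancestor of 834c1d4.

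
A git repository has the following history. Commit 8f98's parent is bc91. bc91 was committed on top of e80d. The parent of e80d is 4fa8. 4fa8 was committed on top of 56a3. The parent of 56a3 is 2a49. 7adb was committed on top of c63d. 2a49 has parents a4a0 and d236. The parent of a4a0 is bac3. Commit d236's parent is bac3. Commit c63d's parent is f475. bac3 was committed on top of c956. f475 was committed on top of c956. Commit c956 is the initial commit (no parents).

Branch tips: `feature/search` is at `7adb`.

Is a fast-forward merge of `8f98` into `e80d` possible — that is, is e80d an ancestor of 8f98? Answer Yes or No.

A fast-forward from e80d to 8f98 is possible iff e80d is an ancestor of 8f98.
Ancestors of 8f98: {2a49, 4fa8, 56a3, 8f98, a4a0, bac3, bc91, c956, d236, e80d}.
e80d is among them, so fast-forward is possible.

Yes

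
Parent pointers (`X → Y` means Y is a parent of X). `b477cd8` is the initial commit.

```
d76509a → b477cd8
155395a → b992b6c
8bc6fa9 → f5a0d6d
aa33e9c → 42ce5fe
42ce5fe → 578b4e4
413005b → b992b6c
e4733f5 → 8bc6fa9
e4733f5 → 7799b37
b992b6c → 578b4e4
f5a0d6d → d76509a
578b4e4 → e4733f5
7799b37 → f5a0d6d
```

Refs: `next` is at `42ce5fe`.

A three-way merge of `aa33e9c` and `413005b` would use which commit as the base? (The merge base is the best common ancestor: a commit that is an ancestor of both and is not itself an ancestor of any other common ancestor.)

Ancestors of aa33e9c: {42ce5fe, 578b4e4, 7799b37, 8bc6fa9, aa33e9c, b477cd8, d76509a, e4733f5, f5a0d6d}.
Ancestors of 413005b: {413005b, 578b4e4, 7799b37, 8bc6fa9, b477cd8, b992b6c, d76509a, e4733f5, f5a0d6d}.
Common ancestors: {578b4e4, 7799b37, 8bc6fa9, b477cd8, d76509a, e4733f5, f5a0d6d}.
Among these, 578b4e4 is not an ancestor of any other common ancestor — it is the merge base.

578b4e4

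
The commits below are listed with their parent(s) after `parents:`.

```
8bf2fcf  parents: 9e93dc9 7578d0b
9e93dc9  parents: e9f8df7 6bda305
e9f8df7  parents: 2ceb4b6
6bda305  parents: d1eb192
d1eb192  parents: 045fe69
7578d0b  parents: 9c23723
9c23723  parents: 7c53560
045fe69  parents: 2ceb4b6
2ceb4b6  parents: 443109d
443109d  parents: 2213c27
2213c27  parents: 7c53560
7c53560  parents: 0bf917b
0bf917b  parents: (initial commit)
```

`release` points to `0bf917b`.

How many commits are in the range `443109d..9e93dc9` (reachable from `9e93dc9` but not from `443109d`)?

6

Reachable from 9e93dc9: {045fe69, 0bf917b, 2213c27, 2ceb4b6, 443109d, 6bda305, 7c53560, 9e93dc9, d1eb192, e9f8df7}.
Reachable from 443109d: {0bf917b, 2213c27, 443109d, 7c53560}.
In 9e93dc9's history but not 443109d's: {045fe69, 2ceb4b6, 6bda305, 9e93dc9, d1eb192, e9f8df7} — 6 commits.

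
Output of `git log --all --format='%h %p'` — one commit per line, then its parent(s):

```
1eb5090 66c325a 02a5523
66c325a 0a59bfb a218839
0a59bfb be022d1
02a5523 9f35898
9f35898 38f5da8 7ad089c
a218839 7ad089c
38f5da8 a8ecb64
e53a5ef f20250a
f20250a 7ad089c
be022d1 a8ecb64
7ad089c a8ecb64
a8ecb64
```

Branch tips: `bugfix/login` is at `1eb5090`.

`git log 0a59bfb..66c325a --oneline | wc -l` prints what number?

Reachable from 66c325a: {0a59bfb, 66c325a, 7ad089c, a218839, a8ecb64, be022d1}.
Reachable from 0a59bfb: {0a59bfb, a8ecb64, be022d1}.
In 66c325a's history but not 0a59bfb's: {66c325a, 7ad089c, a218839} — 3 commits.

3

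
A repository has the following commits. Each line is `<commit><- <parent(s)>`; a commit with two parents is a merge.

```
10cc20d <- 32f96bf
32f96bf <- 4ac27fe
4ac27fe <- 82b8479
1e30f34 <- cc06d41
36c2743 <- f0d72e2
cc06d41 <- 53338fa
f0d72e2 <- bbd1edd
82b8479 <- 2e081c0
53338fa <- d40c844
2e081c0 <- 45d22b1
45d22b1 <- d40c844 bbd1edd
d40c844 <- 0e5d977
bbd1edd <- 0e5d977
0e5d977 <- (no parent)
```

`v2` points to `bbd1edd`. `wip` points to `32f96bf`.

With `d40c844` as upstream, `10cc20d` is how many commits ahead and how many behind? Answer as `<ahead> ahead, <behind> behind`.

7 ahead, 0 behind

Reachable from 10cc20d: {0e5d977, 10cc20d, 2e081c0, 32f96bf, 45d22b1, 4ac27fe, 82b8479, bbd1edd, d40c844}.
Reachable from d40c844: {0e5d977, d40c844}.
Only in 10cc20d's history (ahead): {10cc20d, 2e081c0, 32f96bf, 45d22b1, 4ac27fe, 82b8479, bbd1edd} — 7.
Only in d40c844's history (behind): {} — 0.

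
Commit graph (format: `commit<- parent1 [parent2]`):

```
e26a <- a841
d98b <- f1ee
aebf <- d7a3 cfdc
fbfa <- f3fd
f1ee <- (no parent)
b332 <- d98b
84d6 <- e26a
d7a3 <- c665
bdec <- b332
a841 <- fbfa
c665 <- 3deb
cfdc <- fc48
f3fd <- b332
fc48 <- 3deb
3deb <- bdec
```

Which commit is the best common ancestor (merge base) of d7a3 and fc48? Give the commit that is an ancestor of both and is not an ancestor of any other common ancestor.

Ancestors of d7a3: {3deb, b332, bdec, c665, d7a3, d98b, f1ee}.
Ancestors of fc48: {3deb, b332, bdec, d98b, f1ee, fc48}.
Common ancestors: {3deb, b332, bdec, d98b, f1ee}.
Among these, 3deb is not an ancestor of any other common ancestor — it is the merge base.

3deb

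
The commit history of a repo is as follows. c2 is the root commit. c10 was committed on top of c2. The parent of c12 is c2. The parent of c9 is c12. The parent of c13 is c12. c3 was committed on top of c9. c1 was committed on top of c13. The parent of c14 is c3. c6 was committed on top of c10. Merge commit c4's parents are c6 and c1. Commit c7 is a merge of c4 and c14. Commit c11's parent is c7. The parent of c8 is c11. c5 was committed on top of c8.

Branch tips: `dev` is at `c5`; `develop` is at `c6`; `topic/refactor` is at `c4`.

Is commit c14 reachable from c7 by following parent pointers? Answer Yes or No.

Ancestors of c7 (commits reachable by following parents): {c1, c10, c12, c13, c14, c2, c3, c4, c6, c7, c9}.
c14 is in that set, so it is an ancestor of c7.

Yes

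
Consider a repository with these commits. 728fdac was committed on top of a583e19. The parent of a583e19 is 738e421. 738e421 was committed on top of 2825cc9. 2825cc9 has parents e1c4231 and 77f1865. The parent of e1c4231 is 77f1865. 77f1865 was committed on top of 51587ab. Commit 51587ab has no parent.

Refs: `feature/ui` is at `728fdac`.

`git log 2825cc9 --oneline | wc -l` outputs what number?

4

Walking parent pointers from 2825cc9: reachable set = {2825cc9, 51587ab, 77f1865, e1c4231}.
That is 4 commits.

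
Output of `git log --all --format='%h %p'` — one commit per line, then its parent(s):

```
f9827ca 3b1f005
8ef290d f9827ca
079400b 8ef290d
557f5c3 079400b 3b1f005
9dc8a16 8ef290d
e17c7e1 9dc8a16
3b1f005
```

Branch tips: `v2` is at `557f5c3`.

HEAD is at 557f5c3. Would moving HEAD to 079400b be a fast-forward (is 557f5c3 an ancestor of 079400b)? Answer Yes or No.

A fast-forward from 557f5c3 to 079400b is possible iff 557f5c3 is an ancestor of 079400b.
Ancestors of 079400b: {079400b, 3b1f005, 8ef290d, f9827ca}.
557f5c3 is not among them, so fast-forward is not possible.

No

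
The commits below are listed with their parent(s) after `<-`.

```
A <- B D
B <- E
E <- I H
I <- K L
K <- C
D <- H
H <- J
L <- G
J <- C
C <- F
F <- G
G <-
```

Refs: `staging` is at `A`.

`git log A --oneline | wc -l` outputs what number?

Walking parent pointers from A: reachable set = {A, B, C, D, E, F, G, H, I, J, K, L}.
That is 12 commits.

12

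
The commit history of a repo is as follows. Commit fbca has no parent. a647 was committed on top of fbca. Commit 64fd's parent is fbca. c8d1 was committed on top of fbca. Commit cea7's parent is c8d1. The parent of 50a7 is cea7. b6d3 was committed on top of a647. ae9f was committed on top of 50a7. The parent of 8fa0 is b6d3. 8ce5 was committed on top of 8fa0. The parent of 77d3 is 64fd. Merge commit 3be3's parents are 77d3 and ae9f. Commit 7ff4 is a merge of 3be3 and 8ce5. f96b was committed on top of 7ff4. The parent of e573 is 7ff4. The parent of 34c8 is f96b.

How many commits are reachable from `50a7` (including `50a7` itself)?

Walking parent pointers from 50a7: reachable set = {50a7, c8d1, cea7, fbca}.
That is 4 commits.

4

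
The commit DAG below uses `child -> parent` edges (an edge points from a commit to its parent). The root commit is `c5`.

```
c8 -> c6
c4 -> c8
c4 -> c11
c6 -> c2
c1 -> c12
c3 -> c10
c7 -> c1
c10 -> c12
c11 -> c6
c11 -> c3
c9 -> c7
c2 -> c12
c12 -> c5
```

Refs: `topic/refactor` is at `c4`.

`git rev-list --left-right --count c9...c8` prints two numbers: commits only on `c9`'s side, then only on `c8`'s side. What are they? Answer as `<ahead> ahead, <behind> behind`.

Reachable from c9: {c1, c12, c5, c7, c9}.
Reachable from c8: {c12, c2, c5, c6, c8}.
Only in c9's history (ahead): {c1, c7, c9} — 3.
Only in c8's history (behind): {c2, c6, c8} — 3.

3 ahead, 3 behind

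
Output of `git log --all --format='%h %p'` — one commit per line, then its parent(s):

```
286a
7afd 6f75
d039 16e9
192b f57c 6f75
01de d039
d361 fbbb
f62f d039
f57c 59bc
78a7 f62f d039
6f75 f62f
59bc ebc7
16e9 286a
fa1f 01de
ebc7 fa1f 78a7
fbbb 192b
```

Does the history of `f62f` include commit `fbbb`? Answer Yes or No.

Ancestors of f62f: {16e9, 286a, d039, f62f}.
fbbb is not in that set, so it is not an ancestor of f62f.

No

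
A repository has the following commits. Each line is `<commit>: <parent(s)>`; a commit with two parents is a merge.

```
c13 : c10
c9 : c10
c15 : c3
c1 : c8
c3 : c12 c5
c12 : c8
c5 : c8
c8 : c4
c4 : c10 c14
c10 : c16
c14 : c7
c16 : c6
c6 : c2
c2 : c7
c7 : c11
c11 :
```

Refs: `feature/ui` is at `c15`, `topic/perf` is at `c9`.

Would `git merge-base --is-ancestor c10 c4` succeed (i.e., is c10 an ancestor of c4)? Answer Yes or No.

Ancestors of c4 (commits reachable by following parents): {c10, c11, c14, c16, c2, c4, c6, c7}.
c10 is in that set, so it is an ancestor of c4.

Yes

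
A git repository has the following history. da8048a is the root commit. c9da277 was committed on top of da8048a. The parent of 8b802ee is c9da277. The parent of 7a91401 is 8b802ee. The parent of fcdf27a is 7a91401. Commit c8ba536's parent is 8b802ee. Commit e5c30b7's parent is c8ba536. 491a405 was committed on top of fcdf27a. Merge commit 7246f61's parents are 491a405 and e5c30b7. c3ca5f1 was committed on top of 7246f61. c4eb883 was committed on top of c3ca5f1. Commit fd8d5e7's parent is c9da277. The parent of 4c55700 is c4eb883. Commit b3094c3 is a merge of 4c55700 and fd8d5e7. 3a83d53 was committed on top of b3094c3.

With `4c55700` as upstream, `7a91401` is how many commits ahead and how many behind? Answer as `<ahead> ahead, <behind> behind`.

Reachable from 7a91401: {7a91401, 8b802ee, c9da277, da8048a}.
Reachable from 4c55700: {491a405, 4c55700, 7246f61, 7a91401, 8b802ee, c3ca5f1, c4eb883, c8ba536, c9da277, da8048a, e5c30b7, fcdf27a}.
Only in 7a91401's history (ahead): {} — 0.
Only in 4c55700's history (behind): {491a405, 4c55700, 7246f61, c3ca5f1, c4eb883, c8ba536, e5c30b7, fcdf27a} — 8.

0 ahead, 8 behind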